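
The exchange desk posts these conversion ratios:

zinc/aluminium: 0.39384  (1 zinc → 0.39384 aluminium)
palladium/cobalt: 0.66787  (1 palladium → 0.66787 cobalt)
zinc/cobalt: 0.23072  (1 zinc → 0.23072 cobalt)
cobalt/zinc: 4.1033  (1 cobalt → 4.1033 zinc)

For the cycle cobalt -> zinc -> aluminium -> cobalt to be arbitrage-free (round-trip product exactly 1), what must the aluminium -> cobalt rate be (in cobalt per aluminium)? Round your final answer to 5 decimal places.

Known legs of the cycle: 4.1033 × 0.39384 = 1.616043672
For no arbitrage the full-cycle product must be 1, so the missing rate is 1 / 1.616043672 ≈ 0.6187952.

0.61880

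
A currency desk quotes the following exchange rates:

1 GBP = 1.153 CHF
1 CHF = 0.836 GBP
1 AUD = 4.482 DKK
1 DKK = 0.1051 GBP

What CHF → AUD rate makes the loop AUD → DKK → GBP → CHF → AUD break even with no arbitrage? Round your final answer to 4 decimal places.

1.8412

Known legs of the cycle: 4.482 × 0.1051 × 1.153 = 0.5431301046
For no arbitrage the full-cycle product must be 1, so the missing rate is 1 / 0.5431301046 ≈ 1.841179.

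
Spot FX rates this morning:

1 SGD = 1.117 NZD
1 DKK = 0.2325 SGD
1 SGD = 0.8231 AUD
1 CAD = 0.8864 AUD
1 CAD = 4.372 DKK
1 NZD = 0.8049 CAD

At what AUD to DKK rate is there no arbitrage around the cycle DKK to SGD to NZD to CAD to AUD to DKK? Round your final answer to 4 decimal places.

Known legs of the cycle: 0.2325 × 1.117 × 0.8049 × 0.8864 = 0.1852882182504
For no arbitrage the full-cycle product must be 1, so the missing rate is 1 / 0.1852882182504 ≈ 5.396997.

5.3970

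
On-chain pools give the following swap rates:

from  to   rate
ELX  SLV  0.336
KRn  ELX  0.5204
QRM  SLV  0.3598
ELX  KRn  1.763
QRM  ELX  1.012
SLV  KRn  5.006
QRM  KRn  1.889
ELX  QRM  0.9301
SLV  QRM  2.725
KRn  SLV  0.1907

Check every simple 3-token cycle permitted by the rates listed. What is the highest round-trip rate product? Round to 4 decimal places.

0.9816

QRM→KRn→SLV→QRM: 1.889 × 0.1907 × 2.725 = 0.98163
ELX→SLV→QRM→ELX: 0.336 × 2.725 × 1.012 = 0.92659
ELX→QRM→KRn→ELX: 0.9301 × 1.889 × 0.5204 = 0.91432
ELX→SLV→KRn→ELX: 0.336 × 5.006 × 0.5204 = 0.87532
Maximum is QRM→KRn→SLV→QRM at 0.9816; no arbitrage — every cycle loses value.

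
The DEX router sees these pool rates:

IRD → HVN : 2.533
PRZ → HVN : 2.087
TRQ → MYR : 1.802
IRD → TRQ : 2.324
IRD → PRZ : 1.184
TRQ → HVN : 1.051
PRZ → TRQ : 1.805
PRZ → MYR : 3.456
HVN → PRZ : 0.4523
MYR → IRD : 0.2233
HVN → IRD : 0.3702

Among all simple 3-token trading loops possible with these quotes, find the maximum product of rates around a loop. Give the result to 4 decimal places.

0.9351

TRQ→MYR→IRD→TRQ: 1.802 × 0.2233 × 2.324 = 0.93515
HVN→IRD→PRZ→HVN: 0.3702 × 1.184 × 2.087 = 0.91477
IRD→PRZ→MYR→IRD: 1.184 × 3.456 × 0.2233 = 0.91372
HVN→IRD→TRQ→HVN: 0.3702 × 2.324 × 1.051 = 0.90422
HVN→PRZ→TRQ→HVN: 0.4523 × 1.805 × 1.051 = 0.85804
Maximum is TRQ→MYR→IRD→TRQ at 0.9351; no arbitrage — every cycle loses value.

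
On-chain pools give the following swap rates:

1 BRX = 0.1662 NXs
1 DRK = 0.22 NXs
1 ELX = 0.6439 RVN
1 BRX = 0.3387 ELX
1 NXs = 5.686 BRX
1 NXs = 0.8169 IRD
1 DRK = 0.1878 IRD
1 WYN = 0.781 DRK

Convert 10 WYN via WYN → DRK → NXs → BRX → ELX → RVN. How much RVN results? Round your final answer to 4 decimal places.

2.1307

10 WYN × 0.781 = 7.81 DRK
7.81 DRK × 0.22 = 1.7182 NXs
1.7182 NXs × 5.686 = 9.7696852 BRX
9.7696852 BRX × 0.3387 = 3.30899237724 ELX
3.30899237724 ELX × 0.6439 = 2.130660191704836 RVN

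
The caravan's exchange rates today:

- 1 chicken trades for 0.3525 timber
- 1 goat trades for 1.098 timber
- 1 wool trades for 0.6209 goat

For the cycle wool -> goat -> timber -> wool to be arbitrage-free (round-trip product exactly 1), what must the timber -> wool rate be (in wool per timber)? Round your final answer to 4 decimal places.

Known legs of the cycle: 0.6209 × 1.098 = 0.6817482
For no arbitrage the full-cycle product must be 1, so the missing rate is 1 / 0.6817482 ≈ 1.466817.

1.4668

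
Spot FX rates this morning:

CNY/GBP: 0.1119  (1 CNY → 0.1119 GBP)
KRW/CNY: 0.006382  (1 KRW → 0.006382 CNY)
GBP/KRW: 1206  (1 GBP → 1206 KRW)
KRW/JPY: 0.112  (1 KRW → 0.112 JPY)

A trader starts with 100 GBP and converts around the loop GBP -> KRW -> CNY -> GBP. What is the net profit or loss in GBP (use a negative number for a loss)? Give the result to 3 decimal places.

100 GBP × 1206 = 120600 KRW
120600 KRW × 0.006382 = 769.6692 CNY
769.6692 CNY × 0.1119 = 86.12598348 GBP
Net change: 86.12598348 − 100 = -13.87401652 GBP

-13.874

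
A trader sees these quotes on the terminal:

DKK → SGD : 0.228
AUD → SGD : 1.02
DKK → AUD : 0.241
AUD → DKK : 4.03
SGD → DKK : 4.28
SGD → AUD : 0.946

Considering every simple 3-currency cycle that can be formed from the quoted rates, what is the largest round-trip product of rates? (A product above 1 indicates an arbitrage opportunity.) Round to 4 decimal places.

1.0521

DKK→AUD→SGD→DKK: 0.241 × 1.02 × 4.28 = 1.05211
DKK→SGD→AUD→DKK: 0.228 × 0.946 × 4.03 = 0.86922
Maximum is DKK→AUD→SGD→DKK at 1.0521; arbitrage exists.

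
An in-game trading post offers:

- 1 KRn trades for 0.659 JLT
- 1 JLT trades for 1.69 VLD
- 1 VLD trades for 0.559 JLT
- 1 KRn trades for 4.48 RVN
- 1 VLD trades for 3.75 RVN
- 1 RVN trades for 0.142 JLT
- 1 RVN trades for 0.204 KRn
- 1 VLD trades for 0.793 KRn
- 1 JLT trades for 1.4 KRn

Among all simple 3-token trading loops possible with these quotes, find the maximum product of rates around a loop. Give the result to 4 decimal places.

RVN→JLT→VLD→RVN: 0.142 × 1.69 × 3.75 = 0.89993
RVN→JLT→KRn→RVN: 0.142 × 1.4 × 4.48 = 0.89062
VLD→KRn→JLT→VLD: 0.793 × 0.659 × 1.69 = 0.88317
Maximum is RVN→JLT→VLD→RVN at 0.8999; no arbitrage — every cycle loses value.

0.8999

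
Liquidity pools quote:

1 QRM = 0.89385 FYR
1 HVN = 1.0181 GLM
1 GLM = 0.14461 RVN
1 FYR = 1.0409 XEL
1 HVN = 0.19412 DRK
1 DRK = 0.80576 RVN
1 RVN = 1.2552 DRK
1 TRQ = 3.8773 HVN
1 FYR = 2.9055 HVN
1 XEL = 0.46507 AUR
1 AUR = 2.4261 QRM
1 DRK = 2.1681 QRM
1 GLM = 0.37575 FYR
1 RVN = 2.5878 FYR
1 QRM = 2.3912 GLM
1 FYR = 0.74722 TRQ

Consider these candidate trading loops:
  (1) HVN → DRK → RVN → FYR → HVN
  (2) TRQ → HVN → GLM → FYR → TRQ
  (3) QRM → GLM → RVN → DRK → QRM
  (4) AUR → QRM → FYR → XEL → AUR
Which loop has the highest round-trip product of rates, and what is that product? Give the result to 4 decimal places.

(1) 0.19412 × 0.80576 × 2.5878 × 2.9055 = 1.17605
(2) 3.8773 × 1.0181 × 0.37575 × 0.74722 = 1.10833
(3) 2.3912 × 0.14461 × 1.2552 × 2.1681 = 0.94104
(4) 2.4261 × 0.89385 × 1.0409 × 0.46507 = 1.04979
Highest is cycle (1) at 1.1761 (>1, arbitrage).

1.1761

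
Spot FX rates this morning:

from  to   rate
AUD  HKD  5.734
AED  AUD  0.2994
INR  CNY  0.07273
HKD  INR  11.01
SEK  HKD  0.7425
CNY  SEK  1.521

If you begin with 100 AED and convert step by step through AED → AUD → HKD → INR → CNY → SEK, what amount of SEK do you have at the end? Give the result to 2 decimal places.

100 AED × 0.2994 = 29.94 AUD
29.94 AUD × 5.734 = 171.67596 HKD
171.67596 HKD × 11.01 = 1890.1523196 INR
1890.1523196 INR × 0.07273 = 137.470778204508 CNY
137.470778204508 CNY × 1.521 = 209.093053649056668 SEK

209.09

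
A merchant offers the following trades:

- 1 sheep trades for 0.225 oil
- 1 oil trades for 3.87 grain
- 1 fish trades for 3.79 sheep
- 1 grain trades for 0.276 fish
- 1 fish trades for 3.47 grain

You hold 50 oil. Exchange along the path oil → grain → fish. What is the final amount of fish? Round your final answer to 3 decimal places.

50 oil × 3.87 = 193.5 grain
193.5 grain × 0.276 = 53.406 fish

53.406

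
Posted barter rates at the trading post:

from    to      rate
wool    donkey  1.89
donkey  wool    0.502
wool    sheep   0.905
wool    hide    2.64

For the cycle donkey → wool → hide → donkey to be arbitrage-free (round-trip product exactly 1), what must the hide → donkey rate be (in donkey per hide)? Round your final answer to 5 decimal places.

0.75456

Known legs of the cycle: 0.502 × 2.64 = 1.32528
For no arbitrage the full-cycle product must be 1, so the missing rate is 1 / 1.32528 ≈ 0.7545575.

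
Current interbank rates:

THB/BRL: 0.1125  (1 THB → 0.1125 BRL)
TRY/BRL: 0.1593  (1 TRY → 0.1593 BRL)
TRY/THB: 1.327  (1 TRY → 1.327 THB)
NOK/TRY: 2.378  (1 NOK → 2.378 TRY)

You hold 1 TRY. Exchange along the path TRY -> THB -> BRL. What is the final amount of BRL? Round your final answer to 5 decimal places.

1 TRY × 1.327 = 1.327 THB
1.327 THB × 0.1125 = 0.1492875 BRL

0.14929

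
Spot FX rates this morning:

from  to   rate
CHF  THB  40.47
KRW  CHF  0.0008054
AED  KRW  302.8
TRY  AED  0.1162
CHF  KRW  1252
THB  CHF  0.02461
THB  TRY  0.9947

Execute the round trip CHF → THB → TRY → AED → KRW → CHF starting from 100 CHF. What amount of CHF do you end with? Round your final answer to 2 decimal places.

100 CHF × 40.47 = 4047 THB
4047 THB × 0.9947 = 4025.5509 TRY
4025.5509 TRY × 0.1162 = 467.76901458 AED
467.76901458 AED × 302.8 = 141640.457614824 KRW
141640.457614824 KRW × 0.0008054 = 114.0772245629792496 CHF

114.08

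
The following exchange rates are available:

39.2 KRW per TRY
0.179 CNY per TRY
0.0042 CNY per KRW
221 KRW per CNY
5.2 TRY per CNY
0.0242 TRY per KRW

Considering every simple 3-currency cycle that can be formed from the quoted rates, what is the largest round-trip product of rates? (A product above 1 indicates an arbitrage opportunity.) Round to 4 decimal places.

0.9573

TRY→CNY→KRW→TRY: 0.179 × 221 × 0.0242 = 0.95733
TRY→KRW→CNY→TRY: 39.2 × 0.0042 × 5.2 = 0.85613
Maximum is TRY→CNY→KRW→TRY at 0.9573; no arbitrage — every cycle loses value.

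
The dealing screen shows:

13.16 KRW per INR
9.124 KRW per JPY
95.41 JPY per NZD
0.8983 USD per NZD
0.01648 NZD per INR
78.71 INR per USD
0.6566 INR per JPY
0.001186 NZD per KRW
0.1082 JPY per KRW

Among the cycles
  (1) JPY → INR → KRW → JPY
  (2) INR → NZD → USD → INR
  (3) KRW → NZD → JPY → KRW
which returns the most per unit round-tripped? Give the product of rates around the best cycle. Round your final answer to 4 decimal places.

1.1652

(1) 0.6566 × 13.16 × 0.1082 = 0.93494
(2) 0.01648 × 0.8983 × 78.71 = 1.16522
(3) 0.001186 × 95.41 × 9.124 = 1.03244
Highest is cycle (2) at 1.1652 (>1, arbitrage).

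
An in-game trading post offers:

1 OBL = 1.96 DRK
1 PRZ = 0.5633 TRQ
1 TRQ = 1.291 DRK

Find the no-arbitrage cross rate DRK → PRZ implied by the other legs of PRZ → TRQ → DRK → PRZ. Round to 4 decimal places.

1.3751

Known legs of the cycle: 0.5633 × 1.291 = 0.7272203
For no arbitrage the full-cycle product must be 1, so the missing rate is 1 / 0.7272203 ≈ 1.375099.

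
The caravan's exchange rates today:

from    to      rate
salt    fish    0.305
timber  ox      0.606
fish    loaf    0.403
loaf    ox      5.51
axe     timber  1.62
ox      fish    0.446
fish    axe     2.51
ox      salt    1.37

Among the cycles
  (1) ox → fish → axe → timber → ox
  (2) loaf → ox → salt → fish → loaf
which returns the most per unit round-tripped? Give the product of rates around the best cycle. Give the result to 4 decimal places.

(1) 0.446 × 2.51 × 1.62 × 0.606 = 1.09900
(2) 5.51 × 1.37 × 0.305 × 0.403 = 0.92785
Highest is cycle (1) at 1.0990 (>1, arbitrage).

1.0990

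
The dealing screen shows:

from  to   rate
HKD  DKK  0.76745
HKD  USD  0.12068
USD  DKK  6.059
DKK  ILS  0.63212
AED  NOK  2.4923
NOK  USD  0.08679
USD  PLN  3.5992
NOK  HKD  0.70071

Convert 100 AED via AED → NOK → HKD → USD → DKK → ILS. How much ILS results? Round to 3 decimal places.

100 AED × 2.4923 = 249.23 NOK
249.23 NOK × 0.70071 = 174.6379533 HKD
174.6379533 HKD × 0.12068 = 21.075308204244 USD
21.075308204244 USD × 6.059 = 127.695292409514396 DKK
127.695292409514396 DKK × 0.63212 = 80.71874823790223999952 ILS

80.719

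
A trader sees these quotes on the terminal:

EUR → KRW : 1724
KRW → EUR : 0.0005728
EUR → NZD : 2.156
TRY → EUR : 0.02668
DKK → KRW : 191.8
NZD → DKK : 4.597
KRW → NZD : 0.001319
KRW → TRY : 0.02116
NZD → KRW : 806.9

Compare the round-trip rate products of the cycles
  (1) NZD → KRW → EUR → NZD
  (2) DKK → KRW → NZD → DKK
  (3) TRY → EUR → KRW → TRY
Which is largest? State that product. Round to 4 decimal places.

1.1630

(1) 806.9 × 0.0005728 × 2.156 = 0.99649
(2) 191.8 × 0.001319 × 4.597 = 1.16297
(3) 0.02668 × 1724 × 0.02116 = 0.97328
Highest is cycle (2) at 1.1630 (>1, arbitrage).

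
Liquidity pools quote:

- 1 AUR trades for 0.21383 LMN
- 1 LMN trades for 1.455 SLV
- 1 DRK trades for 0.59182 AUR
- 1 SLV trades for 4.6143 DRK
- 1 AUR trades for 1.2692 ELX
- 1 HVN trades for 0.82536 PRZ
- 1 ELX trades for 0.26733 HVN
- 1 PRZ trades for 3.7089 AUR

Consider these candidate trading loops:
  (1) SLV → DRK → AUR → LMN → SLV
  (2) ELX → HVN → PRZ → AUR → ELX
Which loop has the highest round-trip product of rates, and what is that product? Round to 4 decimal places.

(1) 4.6143 × 0.59182 × 0.21383 × 1.455 = 0.84962
(2) 0.26733 × 0.82536 × 3.7089 × 1.2692 = 1.03864
Highest is cycle (2) at 1.0386 (>1, arbitrage).

1.0386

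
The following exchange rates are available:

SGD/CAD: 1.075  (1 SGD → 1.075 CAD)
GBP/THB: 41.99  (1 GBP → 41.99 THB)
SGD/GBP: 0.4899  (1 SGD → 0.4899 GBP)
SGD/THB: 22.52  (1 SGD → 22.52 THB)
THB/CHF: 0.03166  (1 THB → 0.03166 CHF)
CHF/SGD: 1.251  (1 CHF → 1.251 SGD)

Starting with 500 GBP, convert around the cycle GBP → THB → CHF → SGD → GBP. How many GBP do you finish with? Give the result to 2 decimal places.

407.37

500 GBP × 41.99 = 20995 THB
20995 THB × 0.03166 = 664.7017 CHF
664.7017 CHF × 1.251 = 831.5418267 SGD
831.5418267 SGD × 0.4899 = 407.37234090033 GBP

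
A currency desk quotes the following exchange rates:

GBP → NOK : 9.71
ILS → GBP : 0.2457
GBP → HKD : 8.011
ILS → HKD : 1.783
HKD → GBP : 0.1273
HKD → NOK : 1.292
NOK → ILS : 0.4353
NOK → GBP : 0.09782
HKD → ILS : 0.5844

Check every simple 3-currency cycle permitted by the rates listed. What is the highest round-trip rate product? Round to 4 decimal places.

1.1503

HKD→ILS→GBP→HKD: 0.5844 × 0.2457 × 8.011 = 1.15028
ILS→GBP→NOK→ILS: 0.2457 × 9.71 × 0.4353 = 1.03852
HKD→NOK→GBP→HKD: 1.292 × 0.09782 × 8.011 = 1.01246
HKD→NOK→ILS→HKD: 1.292 × 0.4353 × 1.783 = 1.00277
Maximum is HKD→ILS→GBP→HKD at 1.1503; arbitrage exists.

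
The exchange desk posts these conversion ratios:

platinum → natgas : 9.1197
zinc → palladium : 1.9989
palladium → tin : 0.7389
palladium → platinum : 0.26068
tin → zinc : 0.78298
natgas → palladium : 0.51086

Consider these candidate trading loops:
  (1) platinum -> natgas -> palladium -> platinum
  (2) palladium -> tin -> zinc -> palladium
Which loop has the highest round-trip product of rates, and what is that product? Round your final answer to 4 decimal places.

(1) 9.1197 × 0.51086 × 0.26068 = 1.21448
(2) 0.7389 × 0.78298 × 1.9989 = 1.15645
Highest is cycle (1) at 1.2145 (>1, arbitrage).

1.2145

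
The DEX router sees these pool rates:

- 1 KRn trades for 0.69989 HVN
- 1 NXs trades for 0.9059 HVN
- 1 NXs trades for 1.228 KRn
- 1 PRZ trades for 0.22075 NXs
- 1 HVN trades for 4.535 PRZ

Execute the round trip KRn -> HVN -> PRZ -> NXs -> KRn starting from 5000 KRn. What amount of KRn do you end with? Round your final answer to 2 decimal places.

4302.06

5000 KRn × 0.69989 = 3499.45 HVN
3499.45 HVN × 4.535 = 15870.00575 PRZ
15870.00575 PRZ × 0.22075 = 3503.3037693125 NXs
3503.3037693125 NXs × 1.228 = 4302.05702871575 KRn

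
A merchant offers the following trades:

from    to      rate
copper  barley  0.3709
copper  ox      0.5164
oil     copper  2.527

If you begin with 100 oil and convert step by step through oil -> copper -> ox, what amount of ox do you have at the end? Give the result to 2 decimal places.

100 oil × 2.527 = 252.7 copper
252.7 copper × 0.5164 = 130.49428 ox

130.49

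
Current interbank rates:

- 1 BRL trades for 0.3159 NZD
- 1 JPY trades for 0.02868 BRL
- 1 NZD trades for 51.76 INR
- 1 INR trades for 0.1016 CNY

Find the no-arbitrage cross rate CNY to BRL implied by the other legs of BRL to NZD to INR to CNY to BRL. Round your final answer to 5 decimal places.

Known legs of the cycle: 0.3159 × 51.76 × 0.1016 = 1.6612599744
For no arbitrage the full-cycle product must be 1, so the missing rate is 1 / 1.6612599744 ≈ 0.6019527.

0.60195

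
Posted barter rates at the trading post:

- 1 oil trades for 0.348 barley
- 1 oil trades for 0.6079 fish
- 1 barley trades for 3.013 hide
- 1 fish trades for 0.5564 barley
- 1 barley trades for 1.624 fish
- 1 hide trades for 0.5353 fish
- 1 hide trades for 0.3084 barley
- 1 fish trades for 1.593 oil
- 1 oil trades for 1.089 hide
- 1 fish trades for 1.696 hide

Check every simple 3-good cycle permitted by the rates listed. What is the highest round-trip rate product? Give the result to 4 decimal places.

0.9286

oil→hide→fish→oil: 1.089 × 0.5353 × 1.593 = 0.92863
oil→barley→fish→oil: 0.348 × 1.624 × 1.593 = 0.90029
barley→hide→fish→barley: 3.013 × 0.5353 × 0.5564 = 0.89739
barley→fish→hide→barley: 1.624 × 1.696 × 0.3084 = 0.84943
Maximum is oil→hide→fish→oil at 0.9286; no arbitrage — every cycle loses value.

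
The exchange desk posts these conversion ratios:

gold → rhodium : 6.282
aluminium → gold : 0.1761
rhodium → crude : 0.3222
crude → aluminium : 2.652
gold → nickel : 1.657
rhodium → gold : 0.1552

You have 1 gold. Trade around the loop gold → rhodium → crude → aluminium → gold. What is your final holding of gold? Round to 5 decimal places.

1 gold × 6.282 = 6.282 rhodium
6.282 rhodium × 0.3222 = 2.0240604 crude
2.0240604 crude × 2.652 = 5.3678081808 aluminium
5.3678081808 aluminium × 0.1761 = 0.94527102063888 gold

0.94527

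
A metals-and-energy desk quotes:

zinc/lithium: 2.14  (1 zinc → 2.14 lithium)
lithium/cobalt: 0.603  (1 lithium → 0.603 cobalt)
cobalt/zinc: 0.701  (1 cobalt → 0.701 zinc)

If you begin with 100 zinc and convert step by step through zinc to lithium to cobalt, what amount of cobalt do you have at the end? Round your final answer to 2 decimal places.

129.04

100 zinc × 2.14 = 214 lithium
214 lithium × 0.603 = 129.042 cobalt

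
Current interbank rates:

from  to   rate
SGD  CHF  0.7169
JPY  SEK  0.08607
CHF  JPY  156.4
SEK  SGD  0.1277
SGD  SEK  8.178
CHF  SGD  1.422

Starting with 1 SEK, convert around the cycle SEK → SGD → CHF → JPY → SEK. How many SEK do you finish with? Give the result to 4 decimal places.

1 SEK × 0.1277 = 0.1277 SGD
0.1277 SGD × 0.7169 = 0.09154813 CHF
0.09154813 CHF × 156.4 = 14.318127532 JPY
14.318127532 JPY × 0.08607 = 1.23236123667924 SEK

1.2324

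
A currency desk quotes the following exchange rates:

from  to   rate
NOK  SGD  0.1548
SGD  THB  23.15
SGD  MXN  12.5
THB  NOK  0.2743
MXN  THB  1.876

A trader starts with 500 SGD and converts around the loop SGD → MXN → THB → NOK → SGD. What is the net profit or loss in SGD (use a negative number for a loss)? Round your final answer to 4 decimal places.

500 SGD × 12.5 = 6250 MXN
6250 MXN × 1.876 = 11725 THB
11725 THB × 0.2743 = 3216.1675 NOK
3216.1675 NOK × 0.1548 = 497.862729 SGD
Net change: 497.862729 − 500 = -2.137271 SGD

-2.1373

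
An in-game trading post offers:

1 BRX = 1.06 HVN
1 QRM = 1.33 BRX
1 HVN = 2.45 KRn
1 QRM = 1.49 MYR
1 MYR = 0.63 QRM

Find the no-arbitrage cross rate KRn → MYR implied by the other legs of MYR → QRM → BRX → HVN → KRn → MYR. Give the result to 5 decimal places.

0.45955

Known legs of the cycle: 0.63 × 1.33 × 1.06 × 2.45 = 2.1760263
For no arbitrage the full-cycle product must be 1, so the missing rate is 1 / 2.1760263 ≈ 0.4595533.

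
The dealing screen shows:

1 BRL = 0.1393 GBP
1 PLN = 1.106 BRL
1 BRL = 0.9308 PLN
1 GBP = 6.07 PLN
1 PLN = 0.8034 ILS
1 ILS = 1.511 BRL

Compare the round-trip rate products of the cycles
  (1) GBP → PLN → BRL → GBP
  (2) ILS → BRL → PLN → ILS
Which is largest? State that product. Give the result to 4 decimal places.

1.1299

(1) 6.07 × 1.106 × 0.1393 = 0.93518
(2) 1.511 × 0.9308 × 0.8034 = 1.12993
Highest is cycle (2) at 1.1299 (>1, arbitrage).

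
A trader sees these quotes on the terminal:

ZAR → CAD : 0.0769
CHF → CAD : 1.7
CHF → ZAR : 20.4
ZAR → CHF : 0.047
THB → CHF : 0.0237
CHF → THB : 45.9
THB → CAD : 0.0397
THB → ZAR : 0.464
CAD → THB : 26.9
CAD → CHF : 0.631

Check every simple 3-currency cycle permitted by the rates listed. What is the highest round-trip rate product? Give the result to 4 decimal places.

1.1498

CHF→THB→CAD→CHF: 45.9 × 0.0397 × 0.631 = 1.14983
CHF→CAD→THB→CHF: 1.7 × 26.9 × 0.0237 = 1.08380
CHF→THB→ZAR→CHF: 45.9 × 0.464 × 0.047 = 1.00099
CHF→ZAR→CAD→CHF: 20.4 × 0.0769 × 0.631 = 0.98989
CAD→THB→ZAR→CAD: 26.9 × 0.464 × 0.0769 = 0.95984
Maximum is CHF→THB→CAD→CHF at 1.1498; arbitrage exists.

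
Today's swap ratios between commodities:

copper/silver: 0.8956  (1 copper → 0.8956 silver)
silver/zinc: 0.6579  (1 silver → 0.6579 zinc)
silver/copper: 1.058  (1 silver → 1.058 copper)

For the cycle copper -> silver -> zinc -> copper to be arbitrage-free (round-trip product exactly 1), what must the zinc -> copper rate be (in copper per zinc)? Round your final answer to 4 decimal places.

1.6972

Known legs of the cycle: 0.8956 × 0.6579 = 0.58921524
For no arbitrage the full-cycle product must be 1, so the missing rate is 1 / 0.58921524 ≈ 1.697173.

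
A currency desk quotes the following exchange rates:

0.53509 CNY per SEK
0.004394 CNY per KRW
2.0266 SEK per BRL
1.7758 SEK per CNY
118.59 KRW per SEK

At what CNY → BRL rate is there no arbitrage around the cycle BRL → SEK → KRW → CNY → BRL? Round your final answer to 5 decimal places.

Known legs of the cycle: 2.0266 × 118.59 × 0.004394 = 1.056029766636
For no arbitrage the full-cycle product must be 1, so the missing rate is 1 / 1.056029766636 ≈ 0.9469430.

0.94694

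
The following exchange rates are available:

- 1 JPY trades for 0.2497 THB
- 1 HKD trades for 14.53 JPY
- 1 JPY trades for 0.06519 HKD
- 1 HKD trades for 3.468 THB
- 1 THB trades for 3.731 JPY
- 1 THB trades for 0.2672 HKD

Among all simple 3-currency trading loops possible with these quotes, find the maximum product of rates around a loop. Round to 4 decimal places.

HKD→JPY→THB→HKD: 14.53 × 0.2497 × 0.2672 = 0.96944
HKD→THB→JPY→HKD: 3.468 × 3.731 × 0.06519 = 0.84350
Maximum is HKD→JPY→THB→HKD at 0.9694; no arbitrage — every cycle loses value.

0.9694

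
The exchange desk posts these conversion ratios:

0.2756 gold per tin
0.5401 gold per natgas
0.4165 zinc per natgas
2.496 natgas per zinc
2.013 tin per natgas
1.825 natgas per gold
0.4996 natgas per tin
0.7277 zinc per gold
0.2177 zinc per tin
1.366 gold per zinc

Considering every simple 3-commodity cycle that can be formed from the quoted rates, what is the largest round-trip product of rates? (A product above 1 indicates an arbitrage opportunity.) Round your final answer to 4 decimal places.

1.0938

natgas→tin→zinc→natgas: 2.013 × 0.2177 × 2.496 = 1.09382
natgas→zinc→gold→natgas: 0.4165 × 1.366 × 1.825 = 1.03831
natgas→tin→gold→natgas: 2.013 × 0.2756 × 1.825 = 1.01248
natgas→gold→zinc→natgas: 0.5401 × 0.7277 × 2.496 = 0.98100
Maximum is natgas→tin→zinc→natgas at 1.0938; arbitrage exists.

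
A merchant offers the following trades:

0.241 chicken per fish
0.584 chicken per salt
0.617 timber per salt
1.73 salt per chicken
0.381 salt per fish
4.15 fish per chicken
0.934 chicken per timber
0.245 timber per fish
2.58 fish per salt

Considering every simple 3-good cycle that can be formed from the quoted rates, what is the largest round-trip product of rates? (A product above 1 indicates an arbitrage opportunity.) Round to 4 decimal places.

chicken→salt→fish→chicken: 1.73 × 2.58 × 0.241 = 1.07568
chicken→salt→timber→chicken: 1.73 × 0.617 × 0.934 = 0.99696
chicken→fish→timber→chicken: 4.15 × 0.245 × 0.934 = 0.94964
chicken→fish→salt→chicken: 4.15 × 0.381 × 0.584 = 0.92339
Maximum is chicken→salt→fish→chicken at 1.0757; arbitrage exists.

1.0757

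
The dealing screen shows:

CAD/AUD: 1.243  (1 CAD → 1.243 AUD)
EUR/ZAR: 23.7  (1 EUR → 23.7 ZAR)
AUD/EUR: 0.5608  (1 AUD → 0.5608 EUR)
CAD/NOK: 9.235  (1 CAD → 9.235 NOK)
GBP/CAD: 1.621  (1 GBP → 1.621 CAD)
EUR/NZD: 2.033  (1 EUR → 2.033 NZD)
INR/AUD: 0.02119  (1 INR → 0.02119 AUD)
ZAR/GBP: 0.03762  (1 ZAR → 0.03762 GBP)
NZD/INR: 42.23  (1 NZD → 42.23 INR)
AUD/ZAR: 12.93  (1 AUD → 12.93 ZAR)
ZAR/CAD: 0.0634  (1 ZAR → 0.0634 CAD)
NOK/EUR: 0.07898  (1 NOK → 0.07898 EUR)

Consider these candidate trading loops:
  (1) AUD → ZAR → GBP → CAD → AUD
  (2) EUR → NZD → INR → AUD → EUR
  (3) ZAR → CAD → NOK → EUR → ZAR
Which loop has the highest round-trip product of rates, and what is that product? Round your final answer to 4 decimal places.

(1) 12.93 × 0.03762 × 1.621 × 1.243 = 0.98010
(2) 2.033 × 42.23 × 0.02119 × 0.5608 = 1.02023
(3) 0.0634 × 9.235 × 0.07898 × 23.7 = 1.09595
Highest is cycle (3) at 1.0960 (>1, arbitrage).

1.0960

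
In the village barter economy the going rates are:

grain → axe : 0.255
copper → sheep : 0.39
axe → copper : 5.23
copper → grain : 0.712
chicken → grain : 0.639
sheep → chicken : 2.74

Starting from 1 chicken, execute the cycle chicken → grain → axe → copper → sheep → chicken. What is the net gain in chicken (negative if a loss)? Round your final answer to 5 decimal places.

-0.08934

1 chicken × 0.639 = 0.639 grain
0.639 grain × 0.255 = 0.162945 axe
0.162945 axe × 5.23 = 0.85220235 copper
0.85220235 copper × 0.39 = 0.3323589165 sheep
0.3323589165 sheep × 2.74 = 0.91066343121 chicken
Net change: 0.91066343121 − 1 = -0.08933656879 chicken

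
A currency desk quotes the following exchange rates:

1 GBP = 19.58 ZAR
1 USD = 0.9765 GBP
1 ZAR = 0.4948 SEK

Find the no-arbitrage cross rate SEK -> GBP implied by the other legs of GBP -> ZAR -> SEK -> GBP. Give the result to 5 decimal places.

Known legs of the cycle: 19.58 × 0.4948 = 9.688184
For no arbitrage the full-cycle product must be 1, so the missing rate is 1 / 9.688184 ≈ 0.1032185.

0.10322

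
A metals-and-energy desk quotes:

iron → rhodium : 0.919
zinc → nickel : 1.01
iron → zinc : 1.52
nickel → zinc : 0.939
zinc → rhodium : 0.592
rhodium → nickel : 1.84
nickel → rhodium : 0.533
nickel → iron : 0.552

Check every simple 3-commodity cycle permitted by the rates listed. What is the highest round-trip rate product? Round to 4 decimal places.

1.0228

nickel→zinc→rhodium→nickel: 0.939 × 0.592 × 1.84 = 1.02283
nickel→iron→rhodium→nickel: 0.552 × 0.919 × 1.84 = 0.93341
nickel→iron→zinc→nickel: 0.552 × 1.52 × 1.01 = 0.84743
Maximum is nickel→zinc→rhodium→nickel at 1.0228; arbitrage exists.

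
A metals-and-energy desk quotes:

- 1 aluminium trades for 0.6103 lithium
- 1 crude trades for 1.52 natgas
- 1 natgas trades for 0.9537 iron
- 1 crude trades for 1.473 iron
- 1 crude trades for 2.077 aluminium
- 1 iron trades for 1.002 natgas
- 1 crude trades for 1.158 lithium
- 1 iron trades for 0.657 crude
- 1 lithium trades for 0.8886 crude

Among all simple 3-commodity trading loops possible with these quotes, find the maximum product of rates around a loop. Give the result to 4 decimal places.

1.1264

aluminium→lithium→crude→aluminium: 0.6103 × 0.8886 × 2.077 = 1.12638
crude→natgas→iron→crude: 1.52 × 0.9537 × 0.657 = 0.95240
Maximum is aluminium→lithium→crude→aluminium at 1.1264; arbitrage exists.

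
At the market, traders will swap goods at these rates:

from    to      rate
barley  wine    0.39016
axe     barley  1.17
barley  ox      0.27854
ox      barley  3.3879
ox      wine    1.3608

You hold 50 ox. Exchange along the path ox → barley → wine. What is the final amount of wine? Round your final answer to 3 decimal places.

50 ox × 3.3879 = 169.395 barley
169.395 barley × 0.39016 = 66.0911532 wine

66.091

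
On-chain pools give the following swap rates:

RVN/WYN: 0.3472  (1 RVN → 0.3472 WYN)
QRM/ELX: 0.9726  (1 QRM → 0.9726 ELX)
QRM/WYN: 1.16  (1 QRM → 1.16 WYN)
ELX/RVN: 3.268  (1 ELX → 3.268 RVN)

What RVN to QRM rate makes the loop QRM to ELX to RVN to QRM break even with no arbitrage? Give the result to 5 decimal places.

0.31462

Known legs of the cycle: 0.9726 × 3.268 = 3.1784568
For no arbitrage the full-cycle product must be 1, so the missing rate is 1 / 3.1784568 ≈ 0.3146181.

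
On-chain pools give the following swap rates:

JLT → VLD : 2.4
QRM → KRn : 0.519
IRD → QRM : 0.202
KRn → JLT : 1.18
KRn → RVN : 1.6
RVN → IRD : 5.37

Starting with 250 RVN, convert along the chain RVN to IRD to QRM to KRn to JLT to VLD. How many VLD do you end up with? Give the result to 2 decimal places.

398.59

250 RVN × 5.37 = 1342.5 IRD
1342.5 IRD × 0.202 = 271.185 QRM
271.185 QRM × 0.519 = 140.745015 KRn
140.745015 KRn × 1.18 = 166.0791177 JLT
166.0791177 JLT × 2.4 = 398.58988248 VLD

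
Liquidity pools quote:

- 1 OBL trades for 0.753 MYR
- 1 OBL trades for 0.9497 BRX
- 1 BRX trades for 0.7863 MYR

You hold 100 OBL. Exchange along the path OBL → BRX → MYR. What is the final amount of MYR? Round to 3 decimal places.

100 OBL × 0.9497 = 94.97 BRX
94.97 BRX × 0.7863 = 74.674911 MYR

74.675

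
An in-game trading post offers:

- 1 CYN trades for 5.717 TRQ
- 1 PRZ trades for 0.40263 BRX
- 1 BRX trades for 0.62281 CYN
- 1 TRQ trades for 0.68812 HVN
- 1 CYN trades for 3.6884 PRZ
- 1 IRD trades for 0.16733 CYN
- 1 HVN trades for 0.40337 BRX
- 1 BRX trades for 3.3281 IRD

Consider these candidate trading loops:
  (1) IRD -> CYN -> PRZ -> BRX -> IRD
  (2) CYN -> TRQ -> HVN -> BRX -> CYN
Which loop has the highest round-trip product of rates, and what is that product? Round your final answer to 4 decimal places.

0.9883

(1) 0.16733 × 3.6884 × 0.40263 × 3.3281 = 0.82702
(2) 5.717 × 0.68812 × 0.40337 × 0.62281 = 0.98831
Highest is cycle (2) at 0.9883 (≤1, no arbitrage).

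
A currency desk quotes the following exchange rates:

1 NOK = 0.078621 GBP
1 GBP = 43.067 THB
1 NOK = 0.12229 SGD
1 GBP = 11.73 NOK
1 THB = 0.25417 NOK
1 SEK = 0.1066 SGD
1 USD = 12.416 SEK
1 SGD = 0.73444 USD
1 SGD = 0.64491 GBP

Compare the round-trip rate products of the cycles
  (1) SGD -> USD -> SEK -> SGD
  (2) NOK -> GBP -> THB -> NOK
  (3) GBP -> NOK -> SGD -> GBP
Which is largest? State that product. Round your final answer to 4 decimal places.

0.9721

(1) 0.73444 × 12.416 × 0.1066 = 0.97206
(2) 0.078621 × 43.067 × 0.25417 = 0.86061
(3) 11.73 × 0.12229 × 0.64491 = 0.92510
Highest is cycle (1) at 0.9721 (≤1, no arbitrage).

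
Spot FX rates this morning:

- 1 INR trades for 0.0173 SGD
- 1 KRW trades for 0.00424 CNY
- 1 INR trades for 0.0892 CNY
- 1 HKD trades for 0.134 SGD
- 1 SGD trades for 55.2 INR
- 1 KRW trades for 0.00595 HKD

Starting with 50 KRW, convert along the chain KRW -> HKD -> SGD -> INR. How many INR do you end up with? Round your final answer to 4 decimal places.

50 KRW × 0.00595 = 0.2975 HKD
0.2975 HKD × 0.134 = 0.039865 SGD
0.039865 SGD × 55.2 = 2.200548 INR

2.2005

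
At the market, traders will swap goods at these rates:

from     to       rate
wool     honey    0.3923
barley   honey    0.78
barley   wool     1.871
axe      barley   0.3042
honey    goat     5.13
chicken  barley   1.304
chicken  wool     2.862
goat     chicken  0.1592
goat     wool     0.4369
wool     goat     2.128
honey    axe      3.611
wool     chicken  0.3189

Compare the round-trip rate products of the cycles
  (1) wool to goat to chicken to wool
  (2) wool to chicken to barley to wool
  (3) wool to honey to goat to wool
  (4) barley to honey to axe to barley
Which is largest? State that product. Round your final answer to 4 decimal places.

0.9696

(1) 2.128 × 0.1592 × 2.862 = 0.96958
(2) 0.3189 × 1.304 × 1.871 = 0.77805
(3) 0.3923 × 5.13 × 0.4369 = 0.87926
(4) 0.78 × 3.611 × 0.3042 = 0.85680
Highest is cycle (1) at 0.9696 (≤1, no arbitrage).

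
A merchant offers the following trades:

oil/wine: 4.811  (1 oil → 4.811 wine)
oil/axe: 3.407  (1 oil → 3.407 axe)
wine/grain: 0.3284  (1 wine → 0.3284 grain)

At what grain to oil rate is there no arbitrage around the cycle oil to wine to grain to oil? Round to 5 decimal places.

Known legs of the cycle: 4.811 × 0.3284 = 1.5799324
For no arbitrage the full-cycle product must be 1, so the missing rate is 1 / 1.5799324 ≈ 0.6329385.

0.63294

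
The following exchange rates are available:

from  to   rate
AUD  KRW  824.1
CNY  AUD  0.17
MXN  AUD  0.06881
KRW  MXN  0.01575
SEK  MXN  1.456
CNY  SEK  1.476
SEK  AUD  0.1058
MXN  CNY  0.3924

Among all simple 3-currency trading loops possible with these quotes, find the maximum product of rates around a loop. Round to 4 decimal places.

KRW→MXN→AUD→KRW: 0.01575 × 0.06881 × 824.1 = 0.89312
CNY→SEK→MXN→CNY: 1.476 × 1.456 × 0.3924 = 0.84329
Maximum is KRW→MXN→AUD→KRW at 0.8931; no arbitrage — every cycle loses value.

0.8931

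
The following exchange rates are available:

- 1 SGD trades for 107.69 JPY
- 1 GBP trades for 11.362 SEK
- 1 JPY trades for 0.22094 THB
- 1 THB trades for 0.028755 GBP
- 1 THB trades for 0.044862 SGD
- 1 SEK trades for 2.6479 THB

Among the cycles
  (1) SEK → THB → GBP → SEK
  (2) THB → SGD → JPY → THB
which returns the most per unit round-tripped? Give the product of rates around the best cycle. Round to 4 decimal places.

1.0674

(1) 2.6479 × 0.028755 × 11.362 = 0.86511
(2) 0.044862 × 107.69 × 0.22094 = 1.06740
Highest is cycle (2) at 1.0674 (>1, arbitrage).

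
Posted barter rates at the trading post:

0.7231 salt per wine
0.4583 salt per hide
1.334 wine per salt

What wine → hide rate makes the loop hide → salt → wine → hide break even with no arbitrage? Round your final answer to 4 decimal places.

Known legs of the cycle: 0.4583 × 1.334 = 0.6113722
For no arbitrage the full-cycle product must be 1, so the missing rate is 1 / 0.6113722 ≈ 1.635665.

1.6357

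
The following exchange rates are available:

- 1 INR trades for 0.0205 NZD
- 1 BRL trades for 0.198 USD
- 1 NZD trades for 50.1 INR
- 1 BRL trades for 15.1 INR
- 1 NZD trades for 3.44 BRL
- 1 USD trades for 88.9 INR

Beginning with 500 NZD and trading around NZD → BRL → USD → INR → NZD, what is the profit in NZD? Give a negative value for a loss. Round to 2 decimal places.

120.65

500 NZD × 3.44 = 1720 BRL
1720 BRL × 0.198 = 340.56 USD
340.56 USD × 88.9 = 30275.784 INR
30275.784 INR × 0.0205 = 620.653572 NZD
Net change: 620.653572 − 500 = 120.653572 NZD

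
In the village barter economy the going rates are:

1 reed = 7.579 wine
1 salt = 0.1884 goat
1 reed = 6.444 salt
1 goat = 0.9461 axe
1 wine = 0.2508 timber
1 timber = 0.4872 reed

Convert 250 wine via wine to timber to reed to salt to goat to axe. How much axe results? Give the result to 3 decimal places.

35.087

250 wine × 0.2508 = 62.7 timber
62.7 timber × 0.4872 = 30.54744 reed
30.54744 reed × 6.444 = 196.84770336 salt
196.84770336 salt × 0.1884 = 37.086107313024 goat
37.086107313024 goat × 0.9461 = 35.0871661288520064 axe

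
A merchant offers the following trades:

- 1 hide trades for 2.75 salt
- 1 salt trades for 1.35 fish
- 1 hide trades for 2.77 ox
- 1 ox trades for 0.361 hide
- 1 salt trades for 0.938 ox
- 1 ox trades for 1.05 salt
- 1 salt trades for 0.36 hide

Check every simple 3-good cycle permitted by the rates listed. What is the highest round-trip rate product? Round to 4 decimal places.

salt→hide→ox→salt: 0.36 × 2.77 × 1.05 = 1.04706
salt→ox→hide→salt: 0.938 × 0.361 × 2.75 = 0.93120
Maximum is salt→hide→ox→salt at 1.0471; arbitrage exists.

1.0471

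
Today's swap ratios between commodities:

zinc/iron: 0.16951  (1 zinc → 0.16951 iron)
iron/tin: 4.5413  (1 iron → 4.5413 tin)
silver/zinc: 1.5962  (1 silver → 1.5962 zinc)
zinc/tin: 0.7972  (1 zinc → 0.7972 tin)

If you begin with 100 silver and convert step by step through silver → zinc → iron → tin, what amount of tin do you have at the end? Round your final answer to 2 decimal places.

122.87

100 silver × 1.5962 = 159.62 zinc
159.62 zinc × 0.16951 = 27.0571862 iron
27.0571862 iron × 4.5413 = 122.87479969006 tin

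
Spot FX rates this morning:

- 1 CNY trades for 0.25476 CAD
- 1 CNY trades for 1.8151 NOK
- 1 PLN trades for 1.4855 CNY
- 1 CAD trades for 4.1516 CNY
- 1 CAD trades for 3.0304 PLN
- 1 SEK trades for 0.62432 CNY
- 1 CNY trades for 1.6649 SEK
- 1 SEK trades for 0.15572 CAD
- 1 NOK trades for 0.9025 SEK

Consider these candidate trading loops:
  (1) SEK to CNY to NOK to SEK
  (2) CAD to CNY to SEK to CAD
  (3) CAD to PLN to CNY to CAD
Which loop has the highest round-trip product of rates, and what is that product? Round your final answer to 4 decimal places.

(1) 0.62432 × 1.8151 × 0.9025 = 1.02272
(2) 4.1516 × 1.6649 × 0.15572 = 1.07634
(3) 3.0304 × 1.4855 × 0.25476 = 1.14684
Highest is cycle (3) at 1.1468 (>1, arbitrage).

1.1468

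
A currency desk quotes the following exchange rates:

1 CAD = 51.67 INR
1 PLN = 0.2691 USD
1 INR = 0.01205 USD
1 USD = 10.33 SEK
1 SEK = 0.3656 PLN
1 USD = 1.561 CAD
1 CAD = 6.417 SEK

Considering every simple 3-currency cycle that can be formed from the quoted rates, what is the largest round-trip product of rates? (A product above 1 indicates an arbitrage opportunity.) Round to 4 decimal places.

1.0163

SEK→PLN→USD→SEK: 0.3656 × 0.2691 × 10.33 = 1.01630
USD→CAD→INR→USD: 1.561 × 51.67 × 0.01205 = 0.97192
Maximum is SEK→PLN→USD→SEK at 1.0163; arbitrage exists.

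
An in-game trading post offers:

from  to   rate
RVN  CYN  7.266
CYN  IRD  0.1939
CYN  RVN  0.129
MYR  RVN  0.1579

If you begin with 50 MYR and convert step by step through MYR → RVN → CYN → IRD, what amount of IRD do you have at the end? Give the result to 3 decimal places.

50 MYR × 0.1579 = 7.895 RVN
7.895 RVN × 7.266 = 57.36507 CYN
57.36507 CYN × 0.1939 = 11.123087073 IRD

11.123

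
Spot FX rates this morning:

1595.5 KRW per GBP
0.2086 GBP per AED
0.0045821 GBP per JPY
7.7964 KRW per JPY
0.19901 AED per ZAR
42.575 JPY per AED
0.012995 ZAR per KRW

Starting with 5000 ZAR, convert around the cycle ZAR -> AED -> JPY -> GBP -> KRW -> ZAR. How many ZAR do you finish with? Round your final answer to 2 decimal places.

5000 ZAR × 0.19901 = 995.05 AED
995.05 AED × 42.575 = 42364.25375 JPY
42364.25375 JPY × 0.0045821 = 194.117247107875 GBP
194.117247107875 GBP × 1595.5 = 309714.0677606145625 KRW
309714.0677606145625 KRW × 0.012995 = 4024.7343105491862396875 ZAR

4024.73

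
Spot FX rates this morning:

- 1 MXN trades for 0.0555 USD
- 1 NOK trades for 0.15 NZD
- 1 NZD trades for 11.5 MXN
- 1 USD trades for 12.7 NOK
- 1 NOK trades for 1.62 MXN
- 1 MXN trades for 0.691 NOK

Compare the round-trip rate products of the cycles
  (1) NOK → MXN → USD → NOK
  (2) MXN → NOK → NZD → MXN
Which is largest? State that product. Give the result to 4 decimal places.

(1) 1.62 × 0.0555 × 12.7 = 1.14186
(2) 0.691 × 0.15 × 11.5 = 1.19198
Highest is cycle (2) at 1.1920 (>1, arbitrage).

1.1920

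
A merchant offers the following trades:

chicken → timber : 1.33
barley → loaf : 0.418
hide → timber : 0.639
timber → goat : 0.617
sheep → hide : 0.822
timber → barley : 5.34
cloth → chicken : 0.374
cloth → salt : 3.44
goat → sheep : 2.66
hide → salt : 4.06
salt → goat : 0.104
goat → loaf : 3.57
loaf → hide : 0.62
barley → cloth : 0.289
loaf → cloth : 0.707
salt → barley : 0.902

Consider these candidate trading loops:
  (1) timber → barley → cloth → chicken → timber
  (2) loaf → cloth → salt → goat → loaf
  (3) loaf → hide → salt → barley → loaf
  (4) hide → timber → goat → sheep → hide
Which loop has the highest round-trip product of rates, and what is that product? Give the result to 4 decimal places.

(1) 5.34 × 0.289 × 0.374 × 1.33 = 0.76765
(2) 0.707 × 3.44 × 0.104 × 3.57 = 0.90298
(3) 0.62 × 4.06 × 0.902 × 0.418 = 0.94908
(4) 0.639 × 0.617 × 2.66 × 0.822 = 0.86206
Highest is cycle (3) at 0.9491 (≤1, no arbitrage).

0.9491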